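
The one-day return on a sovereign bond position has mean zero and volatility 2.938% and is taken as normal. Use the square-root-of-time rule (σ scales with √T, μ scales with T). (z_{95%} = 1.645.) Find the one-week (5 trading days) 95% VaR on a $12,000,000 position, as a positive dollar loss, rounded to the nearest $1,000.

$1,297,000

σ_{5d} = 2.938% × √5 = 6.570%.
VaR = 1.645 × 6.570% = 10.808%.
On $12,000,000: 0.10808 × $12,000,000 = $1,296,960.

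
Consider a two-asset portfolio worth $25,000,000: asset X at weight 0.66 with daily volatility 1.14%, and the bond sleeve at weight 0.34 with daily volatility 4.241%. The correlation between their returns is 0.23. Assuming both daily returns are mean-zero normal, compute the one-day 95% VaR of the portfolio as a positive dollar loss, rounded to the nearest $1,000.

$729,000

σ_p² = 0.66²·1.14² + 0.34²·4.241² + 2·0.23·0.66·0.34·1.14·4.241 = 3.1444 (%²).
σ_p = √3.1444 = 1.773%.
At 95%, z = 1.645.
VaR = 1.645 × 1.773% = 2.917%; on $25,000,000 that is $729,250.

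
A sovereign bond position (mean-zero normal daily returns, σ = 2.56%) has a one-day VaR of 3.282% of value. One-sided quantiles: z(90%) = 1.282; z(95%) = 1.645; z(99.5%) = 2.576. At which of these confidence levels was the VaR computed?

Implied z = VaR/σ = 3.282 / 2.56 = 1.282.
This matches z(90%) = 1.282.

90%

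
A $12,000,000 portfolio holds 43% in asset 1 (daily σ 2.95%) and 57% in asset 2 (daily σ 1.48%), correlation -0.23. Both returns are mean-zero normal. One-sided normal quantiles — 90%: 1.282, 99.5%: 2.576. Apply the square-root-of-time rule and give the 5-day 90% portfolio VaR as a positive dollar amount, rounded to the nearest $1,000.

$465,000

σ_p = √(0.43²·2.95² + 0.57²·1.48² + 2·-0.23·0.43·0.57·2.95·1.48) = 1.352%.
σ_{5d} = 1.352% × √5 = 3.023%.
VaR = 1.282 × 3.023% = 3.875%; on $12,000,000 that is $465,000.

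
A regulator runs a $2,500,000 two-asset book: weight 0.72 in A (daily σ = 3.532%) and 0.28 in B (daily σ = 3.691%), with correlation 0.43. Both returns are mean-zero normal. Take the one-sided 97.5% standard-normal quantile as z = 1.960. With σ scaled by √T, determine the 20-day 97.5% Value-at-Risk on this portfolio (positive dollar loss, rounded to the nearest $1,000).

σ_p = √(0.72²·3.532² + 0.28²·3.691² + 2·0.43·0.72·0.28·3.532·3.691) = 3.130%.
σ_{20d} = 3.130% × √20 = 13.998%.
VaR = 1.960 × 13.998% = 27.436%; on $2,500,000 that is $685,900.

$686,000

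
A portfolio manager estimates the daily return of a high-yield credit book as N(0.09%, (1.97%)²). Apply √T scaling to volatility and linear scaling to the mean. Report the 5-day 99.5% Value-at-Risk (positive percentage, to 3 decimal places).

10.897%

At 99.5%, z = 2.576.
σ_{5d} = 1.97% × √5 = 4.405%; μ_{5d} = 5 × 0.09% = 0.450%.
VaR = −(0.450%) + 2.576 × 4.405% = 10.897%.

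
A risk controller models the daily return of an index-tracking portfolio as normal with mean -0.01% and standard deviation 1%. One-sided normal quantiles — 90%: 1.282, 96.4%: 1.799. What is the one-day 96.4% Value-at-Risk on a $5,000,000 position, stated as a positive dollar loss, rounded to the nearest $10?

$90,450

VaR = −μ + z·σ = −(-0.01%) + 1.799 × 1% = 1.809%.
On $5,000,000: 0.01809 × $5,000,000 = $90,450.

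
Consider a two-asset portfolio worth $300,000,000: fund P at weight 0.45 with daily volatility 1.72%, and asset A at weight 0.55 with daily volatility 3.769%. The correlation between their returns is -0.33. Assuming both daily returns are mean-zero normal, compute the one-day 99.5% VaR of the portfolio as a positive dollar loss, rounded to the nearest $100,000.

σ_p² = 0.45²·1.72² + 0.55²·3.769² + 2·-0.33·0.45·0.55·1.72·3.769 = 3.8373 (%²).
σ_p = √3.8373 = 1.959%.
At 99.5%, z = 2.576.
VaR = 2.576 × 1.959% = 5.046%; on $300,000,000 that is $15,138,000.

$15,100,000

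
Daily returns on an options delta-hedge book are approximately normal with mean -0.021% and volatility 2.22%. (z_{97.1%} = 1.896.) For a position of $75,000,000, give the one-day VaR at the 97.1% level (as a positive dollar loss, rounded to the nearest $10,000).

VaR = −μ + z·σ = −(-0.021%) + 1.896 × 2.22% = 4.230%.
On $75,000,000: 0.04230 × $75,000,000 = $3,172,500.

$3,170,000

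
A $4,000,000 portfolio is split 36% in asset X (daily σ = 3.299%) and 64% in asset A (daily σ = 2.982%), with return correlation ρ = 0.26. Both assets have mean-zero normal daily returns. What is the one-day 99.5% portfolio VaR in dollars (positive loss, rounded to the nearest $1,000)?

$257,000

σ_p² = 0.36²·3.299² + 0.64²·2.982² + 2·0.26·0.36·0.64·3.299·2.982 = 6.2314 (%²).
σ_p = √6.2314 = 2.496%.
At 99.5%, z = 2.576.
VaR = 2.576 × 2.496% = 6.430%; on $4,000,000 that is $257,200.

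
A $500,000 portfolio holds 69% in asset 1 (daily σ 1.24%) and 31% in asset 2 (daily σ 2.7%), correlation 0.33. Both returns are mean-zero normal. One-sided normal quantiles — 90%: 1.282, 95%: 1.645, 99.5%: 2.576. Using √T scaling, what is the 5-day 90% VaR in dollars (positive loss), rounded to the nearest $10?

$19,780

σ_p = √(0.69²·1.24² + 0.31²·2.7² + 2·0.33·0.69·0.31·1.24·2.7) = 1.380%.
σ_{5d} = 1.380% × √5 = 3.086%.
VaR = 1.282 × 3.086% = 3.956%; on $500,000 that is $19,780.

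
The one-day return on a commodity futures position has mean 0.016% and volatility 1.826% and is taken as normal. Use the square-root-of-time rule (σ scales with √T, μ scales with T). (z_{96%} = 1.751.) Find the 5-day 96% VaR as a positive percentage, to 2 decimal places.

7.07%

σ_{5d} = 1.826% × √5 = 4.083%; μ_{5d} = 5 × 0.016% = 0.080%.
VaR = −(0.080%) + 1.751 × 4.083% = 7.069%.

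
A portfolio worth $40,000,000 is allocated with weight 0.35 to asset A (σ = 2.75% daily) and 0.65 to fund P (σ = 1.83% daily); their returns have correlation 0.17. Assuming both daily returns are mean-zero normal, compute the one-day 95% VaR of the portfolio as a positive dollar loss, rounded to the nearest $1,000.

$1,087,000

σ_p² = 0.35²·2.75² + 0.65²·1.83² + 2·0.17·0.35·0.65·2.75·1.83 = 2.7306 (%²).
σ_p = √2.7306 = 1.652%.
At 95%, z = 1.645.
VaR = 1.645 × 1.652% = 2.718%; on $40,000,000 that is $1,087,200.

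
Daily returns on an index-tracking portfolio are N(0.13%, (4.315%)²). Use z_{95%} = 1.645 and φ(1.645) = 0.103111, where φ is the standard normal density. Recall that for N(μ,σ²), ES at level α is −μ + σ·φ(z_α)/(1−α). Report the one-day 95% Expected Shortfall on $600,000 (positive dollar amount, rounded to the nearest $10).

Tail multiplier: φ(z)/(1−α) = 0.103111 / 0.05 = 2.062.
ES = −(0.13%) + 4.315% × 2.062 = 8.768%.
On $600,000: 0.08768 × $600,000 = $52,608.

$52,610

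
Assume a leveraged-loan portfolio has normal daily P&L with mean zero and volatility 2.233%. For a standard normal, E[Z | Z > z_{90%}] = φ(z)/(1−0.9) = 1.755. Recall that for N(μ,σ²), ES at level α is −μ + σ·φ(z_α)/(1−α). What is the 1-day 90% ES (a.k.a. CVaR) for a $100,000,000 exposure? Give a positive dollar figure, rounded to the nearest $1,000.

$3,919,000

ES = 2.233% × 1.755 = 3.919%.
On $100,000,000: 0.03919 × $100,000,000 = $3,919,000.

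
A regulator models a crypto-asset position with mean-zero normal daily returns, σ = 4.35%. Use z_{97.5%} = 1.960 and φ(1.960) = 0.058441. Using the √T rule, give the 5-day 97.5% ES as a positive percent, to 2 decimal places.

σ_{5d} = 4.35% × √5 = 9.727%.
ES multiplier = φ(z)/(1−α) = 0.058441/0.025 = 2.338.
ES = 9.727% × 2.338 = 22.742%.

22.74%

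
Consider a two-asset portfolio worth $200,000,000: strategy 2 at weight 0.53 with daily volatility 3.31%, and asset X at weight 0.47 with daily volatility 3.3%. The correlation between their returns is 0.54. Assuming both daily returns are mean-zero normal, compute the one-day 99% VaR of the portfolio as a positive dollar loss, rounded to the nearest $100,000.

$13,500,000

σ_p² = 0.53²·3.31² + 0.47²·3.3² + 2·0.54·0.53·0.47·3.31·3.3 = 8.4218 (%²).
σ_p = √8.4218 = 2.902%.
At 99%, z = 2.326.
VaR = 2.326 × 2.902% = 6.750%; on $200,000,000 that is $13,500,000.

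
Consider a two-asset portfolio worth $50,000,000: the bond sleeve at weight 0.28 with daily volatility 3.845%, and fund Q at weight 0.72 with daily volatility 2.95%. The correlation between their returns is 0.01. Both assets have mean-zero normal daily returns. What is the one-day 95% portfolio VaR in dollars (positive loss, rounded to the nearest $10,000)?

σ_p² = 0.28²·3.845² + 0.72²·2.95² + 2·0.01·0.28·0.72·3.845·2.95 = 5.7162 (%²).
σ_p = √5.7162 = 2.391%.
At 95%, z = 1.645.
VaR = 1.645 × 2.391% = 3.933%; on $50,000,000 that is $1,966,500.

$1,970,000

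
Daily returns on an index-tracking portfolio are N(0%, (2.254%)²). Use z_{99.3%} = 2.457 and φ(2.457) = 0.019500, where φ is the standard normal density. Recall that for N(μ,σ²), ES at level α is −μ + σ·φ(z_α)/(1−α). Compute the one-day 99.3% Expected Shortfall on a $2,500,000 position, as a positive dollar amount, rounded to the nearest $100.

$157,000

Tail multiplier: φ(z)/(1−α) = 0.019500 / 0.007 = 2.786.
ES = 2.254% × 2.786 = 6.280%.
On $2,500,000: 0.06280 × $2,500,000 = $157,000.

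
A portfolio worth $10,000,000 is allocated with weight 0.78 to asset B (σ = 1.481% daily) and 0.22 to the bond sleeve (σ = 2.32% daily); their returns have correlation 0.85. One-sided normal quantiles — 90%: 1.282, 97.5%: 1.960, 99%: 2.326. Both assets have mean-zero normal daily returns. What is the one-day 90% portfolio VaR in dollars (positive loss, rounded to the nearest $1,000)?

$207,000

σ_p² = 0.78²·1.481² + 0.22²·2.32² + 2·0.85·0.78·0.22·1.481·2.32 = 2.5973 (%²).
σ_p = √2.5973 = 1.612%.
VaR = 1.282 × 1.612% = 2.067%; on $10,000,000 that is $206,700.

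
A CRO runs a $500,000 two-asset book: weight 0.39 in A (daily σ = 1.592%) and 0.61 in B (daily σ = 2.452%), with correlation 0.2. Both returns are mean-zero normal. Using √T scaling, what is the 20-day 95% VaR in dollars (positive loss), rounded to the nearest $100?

$63,600

σ_p = √(0.39²·1.592² + 0.61²·2.452² + 2·0.2·0.39·0.61·1.592·2.452) = 1.730%.
σ_{20d} = 1.730% × √20 = 7.737%.
z(95%) = 1.645.
VaR = 1.645 × 7.737% = 12.727%; on $500,000 that is $63,635.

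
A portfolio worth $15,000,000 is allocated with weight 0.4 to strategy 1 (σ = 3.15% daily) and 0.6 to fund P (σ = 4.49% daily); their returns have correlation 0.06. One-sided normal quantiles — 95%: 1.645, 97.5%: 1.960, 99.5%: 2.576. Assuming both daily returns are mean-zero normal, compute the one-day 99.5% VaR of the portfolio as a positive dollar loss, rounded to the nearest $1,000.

$1,175,000

σ_p² = 0.4²·3.15² + 0.6²·4.49² + 2·0.06·0.4·0.6·3.15·4.49 = 9.2526 (%²).
σ_p = √9.2526 = 3.042%.
VaR = 2.576 × 3.042% = 7.836%; on $15,000,000 that is $1,175,400.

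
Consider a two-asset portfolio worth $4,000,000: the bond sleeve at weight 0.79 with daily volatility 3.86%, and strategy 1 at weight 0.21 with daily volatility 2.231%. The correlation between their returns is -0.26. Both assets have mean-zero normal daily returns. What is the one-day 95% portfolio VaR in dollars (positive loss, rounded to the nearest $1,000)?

σ_p² = 0.79²·3.86² + 0.21²·2.231² + 2·-0.26·0.79·0.21·3.86·2.231 = 8.7754 (%²).
σ_p = √8.7754 = 2.962%.
At 95%, z = 1.645.
VaR = 1.645 × 2.962% = 4.872%; on $4,000,000 that is $194,880.

$195,000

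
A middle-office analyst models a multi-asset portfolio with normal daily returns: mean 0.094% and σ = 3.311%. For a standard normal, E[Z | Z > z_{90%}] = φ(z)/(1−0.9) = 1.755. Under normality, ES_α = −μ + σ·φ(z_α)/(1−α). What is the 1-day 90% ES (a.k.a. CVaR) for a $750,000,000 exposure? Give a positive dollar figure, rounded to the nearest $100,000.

$42,900,000

ES = −(0.094%) + 3.311% × 1.755 = 5.717%.
On $750,000,000: 0.05717 × $750,000,000 = $42,877,500.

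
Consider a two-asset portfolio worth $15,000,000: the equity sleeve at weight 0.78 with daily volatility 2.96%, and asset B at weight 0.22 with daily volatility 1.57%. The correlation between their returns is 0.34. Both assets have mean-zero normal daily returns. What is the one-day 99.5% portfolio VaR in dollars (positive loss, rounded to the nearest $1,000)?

σ_p² = 0.78²·2.96² + 0.22²·1.57² + 2·0.34·0.78·0.22·2.96·1.57 = 5.9921 (%²).
σ_p = √5.9921 = 2.448%.
At 99.5%, z = 2.576.
VaR = 2.576 × 2.448% = 6.306%; on $15,000,000 that is $945,900.

$946,000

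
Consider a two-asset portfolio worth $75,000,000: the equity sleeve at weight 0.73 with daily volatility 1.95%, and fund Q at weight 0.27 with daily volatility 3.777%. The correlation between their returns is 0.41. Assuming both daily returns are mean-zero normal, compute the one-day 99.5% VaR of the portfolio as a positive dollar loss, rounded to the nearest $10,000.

σ_p² = 0.73²·1.95² + 0.27²·3.777² + 2·0.41·0.73·0.27·1.95·3.777 = 4.2567 (%²).
σ_p = √4.2567 = 2.063%.
At 99.5%, z = 2.576.
VaR = 2.576 × 2.063% = 5.314%; on $75,000,000 that is $3,985,500.

$3,990,000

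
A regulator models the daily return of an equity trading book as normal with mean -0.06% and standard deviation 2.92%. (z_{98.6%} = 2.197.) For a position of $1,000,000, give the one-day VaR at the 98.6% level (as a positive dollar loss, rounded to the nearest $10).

VaR = −μ + z·σ = −(-0.06%) + 2.197 × 2.92% = 6.475%.
On $1,000,000: 0.06475 × $1,000,000 = $64,750.

$64,750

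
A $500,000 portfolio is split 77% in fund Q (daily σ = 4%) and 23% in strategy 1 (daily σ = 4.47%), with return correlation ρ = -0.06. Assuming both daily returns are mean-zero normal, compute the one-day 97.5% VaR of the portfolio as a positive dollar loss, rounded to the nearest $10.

σ_p² = 0.77²·4² + 0.23²·4.47² + 2·-0.06·0.77·0.23·4·4.47 = 10.1634 (%²).
σ_p = √10.1634 = 3.188%.
At 97.5%, z = 1.960.
VaR = 1.960 × 3.188% = 6.248%; on $500,000 that is $31,240.

$31,240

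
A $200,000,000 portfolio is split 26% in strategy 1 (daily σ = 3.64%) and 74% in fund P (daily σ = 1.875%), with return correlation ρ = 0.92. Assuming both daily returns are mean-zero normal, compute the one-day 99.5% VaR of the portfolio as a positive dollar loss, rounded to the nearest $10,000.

$11,790,000

σ_p² = 0.26²·3.64² + 0.74²·1.875² + 2·0.92·0.26·0.74·3.64·1.875 = 5.2370 (%²).
σ_p = √5.2370 = 2.288%.
At 99.5%, z = 2.576.
VaR = 2.576 × 2.288% = 5.894%; on $200,000,000 that is $11,788,000.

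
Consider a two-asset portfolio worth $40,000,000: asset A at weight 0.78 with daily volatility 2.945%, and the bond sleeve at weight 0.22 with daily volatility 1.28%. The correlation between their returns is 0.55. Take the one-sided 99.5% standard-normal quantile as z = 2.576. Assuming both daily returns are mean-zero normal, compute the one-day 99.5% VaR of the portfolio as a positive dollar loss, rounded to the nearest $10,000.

$2,540,000

σ_p² = 0.78²·2.945² + 0.22²·1.28² + 2·0.55·0.78·0.22·2.945·1.28 = 6.0675 (%²).
σ_p = √6.0675 = 2.463%.
VaR = 2.576 × 2.463% = 6.345%; on $40,000,000 that is $2,538,000.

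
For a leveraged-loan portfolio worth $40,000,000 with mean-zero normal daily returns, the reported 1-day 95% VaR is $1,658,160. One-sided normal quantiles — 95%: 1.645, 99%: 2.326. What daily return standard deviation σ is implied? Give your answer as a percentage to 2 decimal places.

2.52%

VaR as a fraction: $1,658,160 / $40,000,000 = 4.145%.
σ = VaR / z = 4.145% / 1.645 = 2.520%.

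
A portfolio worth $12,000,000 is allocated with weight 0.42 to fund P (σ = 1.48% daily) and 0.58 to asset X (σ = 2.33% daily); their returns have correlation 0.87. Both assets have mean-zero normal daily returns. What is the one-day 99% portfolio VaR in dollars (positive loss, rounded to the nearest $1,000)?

$535,000

σ_p² = 0.42²·1.48² + 0.58²·2.33² + 2·0.87·0.42·0.58·1.48·2.33 = 3.6743 (%²).
σ_p = √3.6743 = 1.917%.
At 99%, z = 2.326.
VaR = 2.326 × 1.917% = 4.459%; on $12,000,000 that is $535,080.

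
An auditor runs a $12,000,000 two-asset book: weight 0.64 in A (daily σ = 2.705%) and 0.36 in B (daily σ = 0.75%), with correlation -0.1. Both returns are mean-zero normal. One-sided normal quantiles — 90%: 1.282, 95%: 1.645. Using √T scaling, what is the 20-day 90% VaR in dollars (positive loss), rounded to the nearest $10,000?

σ_p = √(0.64²·2.705² + 0.36²·0.75² + 2·-0.1·0.64·0.36·2.705·0.75) = 1.725%.
σ_{20d} = 1.725% × √20 = 7.714%.
VaR = 1.282 × 7.714% = 9.889%; on $12,000,000 that is $1,186,680.

$1,190,000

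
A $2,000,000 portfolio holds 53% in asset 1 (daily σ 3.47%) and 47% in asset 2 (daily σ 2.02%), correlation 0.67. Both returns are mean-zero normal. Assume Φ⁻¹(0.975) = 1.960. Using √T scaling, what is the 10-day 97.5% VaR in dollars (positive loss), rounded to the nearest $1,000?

σ_p = √(0.53²·3.47² + 0.47²·2.02² + 2·0.67·0.53·0.47·3.47·2.02) = 2.574%.
σ_{10d} = 2.574% × √10 = 8.140%.
VaR = 1.960 × 8.140% = 15.954%; on $2,000,000 that is $319,080.

$319,000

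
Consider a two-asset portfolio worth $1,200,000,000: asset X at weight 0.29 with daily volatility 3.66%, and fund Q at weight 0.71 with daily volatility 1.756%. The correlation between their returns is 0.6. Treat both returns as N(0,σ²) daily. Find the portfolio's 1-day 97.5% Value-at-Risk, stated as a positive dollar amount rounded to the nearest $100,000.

σ_p² = 0.29²·3.66² + 0.71²·1.756² + 2·0.6·0.29·0.71·3.66·1.756 = 4.2690 (%²).
σ_p = √4.2690 = 2.066%.
At 97.5%, z = 1.960.
VaR = 1.960 × 2.066% = 4.049%; on $1,200,000,000 that is $48,588,000.

$48,600,000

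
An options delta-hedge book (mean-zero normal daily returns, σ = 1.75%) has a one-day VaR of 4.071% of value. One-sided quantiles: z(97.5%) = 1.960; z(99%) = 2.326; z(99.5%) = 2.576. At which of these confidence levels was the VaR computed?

99%

Implied z = VaR/σ = 4.071 / 1.75 = 2.326.
This matches z(99%) = 2.326.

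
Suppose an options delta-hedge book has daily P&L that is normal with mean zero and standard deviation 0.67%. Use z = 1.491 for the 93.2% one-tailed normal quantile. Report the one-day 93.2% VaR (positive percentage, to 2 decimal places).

1.00%

VaR = z·σ = 1.491 × 0.67% = 0.999%.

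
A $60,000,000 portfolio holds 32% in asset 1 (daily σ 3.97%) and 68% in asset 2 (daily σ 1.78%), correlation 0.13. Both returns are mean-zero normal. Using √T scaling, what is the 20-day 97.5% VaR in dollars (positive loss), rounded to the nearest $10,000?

σ_p = √(0.32²·3.97² + 0.68²·1.78² + 2·0.13·0.32·0.68·3.97·1.78) = 1.865%.
σ_{20d} = 1.865% × √20 = 8.341%.
z(97.5%) = 1.960.
VaR = 1.960 × 8.341% = 16.348%; on $60,000,000 that is $9,808,800.

$9,810,000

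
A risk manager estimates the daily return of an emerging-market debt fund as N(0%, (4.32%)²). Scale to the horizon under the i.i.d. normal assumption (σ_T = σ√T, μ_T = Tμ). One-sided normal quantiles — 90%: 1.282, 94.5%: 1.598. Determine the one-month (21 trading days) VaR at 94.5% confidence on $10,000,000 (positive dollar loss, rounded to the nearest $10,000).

σ_{21d} = 4.32% × √21 = 19.797%.
VaR = 1.598 × 19.797% = 31.636%.
On $10,000,000: 0.31636 × $10,000,000 = $3,163,600.

$3,160,000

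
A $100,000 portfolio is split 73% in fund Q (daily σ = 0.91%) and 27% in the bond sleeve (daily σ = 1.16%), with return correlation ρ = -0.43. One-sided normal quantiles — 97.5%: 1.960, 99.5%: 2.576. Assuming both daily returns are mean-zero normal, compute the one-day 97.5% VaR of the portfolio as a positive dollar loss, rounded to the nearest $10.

σ_p² = 0.73²·0.91² + 0.27²·1.16² + 2·-0.43·0.73·0.27·0.91·1.16 = 0.3605 (%²).
σ_p = √0.3605 = 0.600%.
VaR = 1.960 × 0.600% = 1.176%; on $100,000 that is $1,176.

$1,180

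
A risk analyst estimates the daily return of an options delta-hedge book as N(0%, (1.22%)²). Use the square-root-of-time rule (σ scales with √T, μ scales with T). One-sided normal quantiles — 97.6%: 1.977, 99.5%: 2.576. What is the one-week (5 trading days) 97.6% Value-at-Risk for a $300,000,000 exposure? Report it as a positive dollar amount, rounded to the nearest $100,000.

σ_{5d} = 1.22% × √5 = 2.728%.
VaR = 1.977 × 2.728% = 5.393%.
On $300,000,000: 0.05393 × $300,000,000 = $16,179,000.

$16,200,000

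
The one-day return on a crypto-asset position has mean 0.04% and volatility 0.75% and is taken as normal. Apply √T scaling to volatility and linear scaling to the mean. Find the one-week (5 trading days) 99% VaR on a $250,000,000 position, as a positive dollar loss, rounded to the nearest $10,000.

$9,250,000

At 99%, z = 2.326.
σ_{5d} = 0.75% × √5 = 1.677%; μ_{5d} = 5 × 0.04% = 0.200%.
VaR = −(0.200%) + 2.326 × 1.677% = 3.701%.
On $250,000,000: 0.03701 × $250,000,000 = $9,252,500.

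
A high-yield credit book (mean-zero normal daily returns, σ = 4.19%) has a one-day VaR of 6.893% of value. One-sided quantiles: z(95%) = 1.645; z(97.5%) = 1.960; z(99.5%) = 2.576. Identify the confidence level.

Implied z = VaR/σ = 6.893 / 4.19 = 1.645.
This matches z(95%) = 1.645.

95%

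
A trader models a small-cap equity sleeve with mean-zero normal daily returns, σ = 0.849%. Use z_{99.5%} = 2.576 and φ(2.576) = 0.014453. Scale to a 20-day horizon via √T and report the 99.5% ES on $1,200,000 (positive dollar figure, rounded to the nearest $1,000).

$132,000

σ_{20d} = 0.849% × √20 = 3.797%.
ES multiplier = φ(z)/(1−α) = 0.014453/0.005 = 2.891.
ES = 3.797% × 2.891 = 10.977%; on $1,200,000: $131,724.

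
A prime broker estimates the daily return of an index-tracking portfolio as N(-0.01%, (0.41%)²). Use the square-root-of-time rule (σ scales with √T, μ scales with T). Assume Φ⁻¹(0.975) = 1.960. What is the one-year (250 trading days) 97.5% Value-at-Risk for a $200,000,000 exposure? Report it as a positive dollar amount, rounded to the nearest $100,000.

$30,400,000

σ_{250d} = 0.41% × √250 = 6.483%; μ_{250d} = 250 × -0.01% = -2.500%.
VaR = −(-2.500%) + 1.960 × 6.483% = 15.207%.
On $200,000,000: 0.15207 × $200,000,000 = $30,414,000.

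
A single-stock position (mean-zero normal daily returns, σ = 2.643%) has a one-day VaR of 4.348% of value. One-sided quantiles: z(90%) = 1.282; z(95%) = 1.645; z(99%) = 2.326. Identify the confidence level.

Implied z = VaR/σ = 4.348 / 2.643 = 1.645.
This matches z(95%) = 1.645.

95%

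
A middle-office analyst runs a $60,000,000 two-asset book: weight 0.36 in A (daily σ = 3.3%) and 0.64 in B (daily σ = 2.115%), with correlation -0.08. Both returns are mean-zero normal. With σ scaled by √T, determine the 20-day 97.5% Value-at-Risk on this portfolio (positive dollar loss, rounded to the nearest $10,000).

σ_p = √(0.36²·3.3² + 0.64²·2.115² + 2·-0.08·0.36·0.64·3.3·2.115) = 1.728%.
σ_{20d} = 1.728% × √20 = 7.728%.
z(97.5%) = 1.960.
VaR = 1.960 × 7.728% = 15.147%; on $60,000,000 that is $9,088,200.

$9,090,000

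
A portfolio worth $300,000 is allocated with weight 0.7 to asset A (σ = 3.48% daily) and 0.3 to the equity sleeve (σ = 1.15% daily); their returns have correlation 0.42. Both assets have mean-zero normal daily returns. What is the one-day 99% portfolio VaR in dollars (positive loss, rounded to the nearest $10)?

σ_p² = 0.7²·3.48² + 0.3²·1.15² + 2·0.42·0.7·0.3·3.48·1.15 = 6.7591 (%²).
σ_p = √6.7591 = 2.600%.
At 99%, z = 2.326.
VaR = 2.326 × 2.600% = 6.048%; on $300,000 that is $18,144.

$18,140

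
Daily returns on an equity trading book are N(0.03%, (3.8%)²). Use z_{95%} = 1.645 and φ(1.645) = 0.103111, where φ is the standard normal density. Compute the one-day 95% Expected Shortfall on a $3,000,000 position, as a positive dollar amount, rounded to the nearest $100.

Tail multiplier: φ(z)/(1−α) = 0.103111 / 0.05 = 2.062.
ES = −(0.03%) + 3.8% × 2.062 = 7.806%.
On $3,000,000: 0.07806 × $3,000,000 = $234,180.

$234,200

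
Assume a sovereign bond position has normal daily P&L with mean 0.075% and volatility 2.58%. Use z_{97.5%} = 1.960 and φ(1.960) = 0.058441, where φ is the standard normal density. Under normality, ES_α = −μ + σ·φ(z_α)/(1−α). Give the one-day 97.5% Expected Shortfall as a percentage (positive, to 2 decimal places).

5.96%

Tail multiplier: φ(z)/(1−α) = 0.058441 / 0.025 = 2.338.
ES = −(0.075%) + 2.58% × 2.338 = 5.957%.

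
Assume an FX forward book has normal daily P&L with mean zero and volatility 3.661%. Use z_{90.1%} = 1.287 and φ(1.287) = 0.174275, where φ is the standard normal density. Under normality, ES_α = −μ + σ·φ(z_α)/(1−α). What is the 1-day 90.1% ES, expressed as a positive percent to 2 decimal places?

6.44%

Tail multiplier: φ(z)/(1−α) = 0.174275 / 0.099 = 1.760.
ES = 3.661% × 1.760 = 6.443%.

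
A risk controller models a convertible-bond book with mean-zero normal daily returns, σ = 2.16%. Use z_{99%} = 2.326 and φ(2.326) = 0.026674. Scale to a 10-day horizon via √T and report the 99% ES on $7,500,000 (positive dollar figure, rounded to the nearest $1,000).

$1,366,000

σ_{10d} = 2.16% × √10 = 6.831%.
ES multiplier = φ(z)/(1−α) = 0.026674/0.01 = 2.667.
ES = 6.831% × 2.667 = 18.218%; on $7,500,000: $1,366,350.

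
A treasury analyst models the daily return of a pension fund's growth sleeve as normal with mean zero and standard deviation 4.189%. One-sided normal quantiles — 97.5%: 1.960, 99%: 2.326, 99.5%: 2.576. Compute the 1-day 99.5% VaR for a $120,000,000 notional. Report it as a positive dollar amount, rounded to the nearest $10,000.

VaR = z·σ = 2.576 × 4.189% = 10.791%.
On $120,000,000: 0.10791 × $120,000,000 = $12,949,200.

$12,950,000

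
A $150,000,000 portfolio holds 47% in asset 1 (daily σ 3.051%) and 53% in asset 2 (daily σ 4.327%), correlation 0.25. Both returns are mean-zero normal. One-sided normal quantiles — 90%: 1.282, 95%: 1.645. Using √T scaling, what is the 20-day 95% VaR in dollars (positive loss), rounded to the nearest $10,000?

σ_p = √(0.47²·3.051² + 0.53²·4.327² + 2·0.25·0.47·0.53·3.051·4.327) = 2.993%.
σ_{20d} = 2.993% × √20 = 13.385%.
VaR = 1.645 × 13.385% = 22.018%; on $150,000,000 that is $33,027,000.

$33,030,000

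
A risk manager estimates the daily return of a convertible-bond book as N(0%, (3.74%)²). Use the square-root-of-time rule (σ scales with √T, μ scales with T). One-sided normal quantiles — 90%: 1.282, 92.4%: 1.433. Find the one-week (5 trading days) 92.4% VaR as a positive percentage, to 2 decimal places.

σ_{5d} = 3.74% × √5 = 8.363%.
VaR = 1.433 × 8.363% = 11.984%.

11.98%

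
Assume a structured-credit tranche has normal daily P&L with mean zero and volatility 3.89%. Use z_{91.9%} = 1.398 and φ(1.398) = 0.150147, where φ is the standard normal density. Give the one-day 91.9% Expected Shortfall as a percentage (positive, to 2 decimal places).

Tail multiplier: φ(z)/(1−α) = 0.150147 / 0.081 = 1.854.
ES = 3.89% × 1.854 = 7.212%.

7.21%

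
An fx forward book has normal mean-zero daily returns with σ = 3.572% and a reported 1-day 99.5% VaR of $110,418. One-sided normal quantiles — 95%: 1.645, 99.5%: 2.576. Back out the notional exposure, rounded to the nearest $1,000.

$1,200,000

VaR as a fraction of value: z·σ = 2.576 × 3.572% = 9.20147%.
Position = $110,418 / 0.0920147 = $1,200,004.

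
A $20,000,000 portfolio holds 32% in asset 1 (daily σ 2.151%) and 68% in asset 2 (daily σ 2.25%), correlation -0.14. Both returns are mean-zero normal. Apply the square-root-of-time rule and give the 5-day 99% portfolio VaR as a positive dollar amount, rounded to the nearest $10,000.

σ_p = √(0.32²·2.151² + 0.68²·2.25² + 2·-0.14·0.32·0.68·2.151·2.25) = 1.587%.
σ_{5d} = 1.587% × √5 = 3.549%.
z(99%) = 2.326.
VaR = 2.326 × 3.549% = 8.255%; on $20,000,000 that is $1,651,000.

$1,650,000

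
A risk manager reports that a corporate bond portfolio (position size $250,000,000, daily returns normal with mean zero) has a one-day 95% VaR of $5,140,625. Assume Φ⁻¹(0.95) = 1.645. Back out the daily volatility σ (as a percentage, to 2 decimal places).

VaR as a fraction: $5,140,625 / $250,000,000 = 2.056%.
σ = VaR / z = 2.056% / 1.645 = 1.250%.

1.25%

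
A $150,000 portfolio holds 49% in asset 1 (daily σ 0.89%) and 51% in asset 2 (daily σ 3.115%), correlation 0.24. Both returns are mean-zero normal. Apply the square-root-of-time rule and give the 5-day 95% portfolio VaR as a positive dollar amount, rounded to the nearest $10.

$9,630

σ_p = √(0.49²·0.89² + 0.51²·3.115² + 2·0.24·0.49·0.51·0.89·3.115) = 1.745%.
σ_{5d} = 1.745% × √5 = 3.902%.
z(95%) = 1.645.
VaR = 1.645 × 3.902% = 6.419%; on $150,000 that is $9,628.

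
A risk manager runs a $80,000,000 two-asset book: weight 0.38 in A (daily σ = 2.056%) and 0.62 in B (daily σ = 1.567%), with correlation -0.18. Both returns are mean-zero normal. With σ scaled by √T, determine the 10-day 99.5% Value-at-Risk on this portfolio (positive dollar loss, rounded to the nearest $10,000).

$7,380,000

σ_p = √(0.38²·2.056² + 0.62²·1.567² + 2·-0.18·0.38·0.62·2.056·1.567) = 1.132%.
σ_{10d} = 1.132% × √10 = 3.580%.
z(99.5%) = 2.576.
VaR = 2.576 × 3.580% = 9.222%; on $80,000,000 that is $7,377,600.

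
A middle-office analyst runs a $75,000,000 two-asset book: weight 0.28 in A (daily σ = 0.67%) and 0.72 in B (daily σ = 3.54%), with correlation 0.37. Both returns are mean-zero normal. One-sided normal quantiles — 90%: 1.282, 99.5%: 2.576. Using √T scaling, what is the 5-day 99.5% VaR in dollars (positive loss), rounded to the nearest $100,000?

$11,300,000

σ_p = √(0.28²·0.67² + 0.72²·3.54² + 2·0.37·0.28·0.72·0.67·3.54) = 2.624%.
σ_{5d} = 2.624% × √5 = 5.867%.
VaR = 2.576 × 5.867% = 15.113%; on $75,000,000 that is $11,334,750.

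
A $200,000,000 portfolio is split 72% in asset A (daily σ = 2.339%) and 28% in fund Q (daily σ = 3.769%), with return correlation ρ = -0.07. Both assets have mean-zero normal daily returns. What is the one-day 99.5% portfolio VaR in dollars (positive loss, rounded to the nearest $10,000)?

σ_p² = 0.72²·2.339² + 0.28²·3.769² + 2·-0.07·0.72·0.28·2.339·3.769 = 3.7010 (%²).
σ_p = √3.7010 = 1.924%.
At 99.5%, z = 2.576.
VaR = 2.576 × 1.924% = 4.956%; on $200,000,000 that is $9,912,000.

$9,910,000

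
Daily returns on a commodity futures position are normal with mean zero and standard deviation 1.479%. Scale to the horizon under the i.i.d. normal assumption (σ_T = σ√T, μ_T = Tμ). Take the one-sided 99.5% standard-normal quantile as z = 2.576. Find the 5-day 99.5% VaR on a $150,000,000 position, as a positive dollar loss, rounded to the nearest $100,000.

$12,800,000

σ_{5d} = 1.479% × √5 = 3.307%.
VaR = 2.576 × 3.307% = 8.519%.
On $150,000,000: 0.08519 × $150,000,000 = $12,778,500.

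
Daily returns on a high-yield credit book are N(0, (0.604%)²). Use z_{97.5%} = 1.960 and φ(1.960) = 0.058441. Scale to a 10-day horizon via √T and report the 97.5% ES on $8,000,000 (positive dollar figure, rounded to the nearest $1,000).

$357,000

σ_{10d} = 0.604% × √10 = 1.910%.
ES multiplier = φ(z)/(1−α) = 0.058441/0.025 = 2.338.
ES = 1.910% × 2.338 = 4.466%; on $8,000,000: $357,280.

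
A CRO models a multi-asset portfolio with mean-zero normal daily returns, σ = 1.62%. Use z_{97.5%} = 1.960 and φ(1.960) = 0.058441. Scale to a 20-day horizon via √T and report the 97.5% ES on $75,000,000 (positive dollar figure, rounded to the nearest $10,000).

σ_{20d} = 1.62% × √20 = 7.245%.
ES multiplier = φ(z)/(1−α) = 0.058441/0.025 = 2.338.
ES = 7.245% × 2.338 = 16.939%; on $75,000,000: $12,704,250.

$12,700,000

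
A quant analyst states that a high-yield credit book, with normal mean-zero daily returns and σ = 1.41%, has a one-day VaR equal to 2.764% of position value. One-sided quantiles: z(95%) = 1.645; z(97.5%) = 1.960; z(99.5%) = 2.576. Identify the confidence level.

Implied z = VaR/σ = 2.764 / 1.41 = 1.960.
This matches z(97.5%) = 1.960.

97.5%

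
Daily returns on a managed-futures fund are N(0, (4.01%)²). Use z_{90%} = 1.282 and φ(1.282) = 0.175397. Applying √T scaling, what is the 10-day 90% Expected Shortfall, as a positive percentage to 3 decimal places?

σ_{10d} = 4.01% × √10 = 12.681%.
ES multiplier = φ(z)/(1−α) = 0.175397/0.1 = 1.754.
ES = 12.681% × 1.754 = 22.242%.

22.242%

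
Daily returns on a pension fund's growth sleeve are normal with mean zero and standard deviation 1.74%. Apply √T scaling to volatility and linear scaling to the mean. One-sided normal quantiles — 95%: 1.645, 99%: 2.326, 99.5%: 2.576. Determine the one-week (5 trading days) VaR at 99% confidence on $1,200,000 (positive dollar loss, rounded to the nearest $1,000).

$109,000

σ_{5d} = 1.74% × √5 = 3.891%.
VaR = 2.326 × 3.891% = 9.050%.
On $1,200,000: 0.09050 × $1,200,000 = $108,600.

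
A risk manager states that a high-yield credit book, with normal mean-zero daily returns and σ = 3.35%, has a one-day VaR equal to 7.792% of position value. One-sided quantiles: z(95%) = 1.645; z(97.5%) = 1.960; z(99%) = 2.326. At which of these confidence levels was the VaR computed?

Implied z = VaR/σ = 7.792 / 3.35 = 2.326.
This matches z(99%) = 2.326.

99%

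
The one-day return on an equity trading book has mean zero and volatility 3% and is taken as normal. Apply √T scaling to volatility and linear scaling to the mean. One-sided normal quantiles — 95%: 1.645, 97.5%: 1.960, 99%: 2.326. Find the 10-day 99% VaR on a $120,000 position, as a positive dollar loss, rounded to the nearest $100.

σ_{10d} = 3% × √10 = 9.487%.
VaR = 2.326 × 9.487% = 22.067%.
On $120,000: 0.22067 × $120,000 = $26,480.

$26,500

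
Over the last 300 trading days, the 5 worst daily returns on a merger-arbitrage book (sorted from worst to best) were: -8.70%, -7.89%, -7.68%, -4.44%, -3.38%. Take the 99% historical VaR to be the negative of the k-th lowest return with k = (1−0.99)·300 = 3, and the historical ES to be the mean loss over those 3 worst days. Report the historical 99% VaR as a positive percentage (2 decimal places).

k = 3; the 3rd lowest return is -7.68%, so VaR = 7.68%.

7.68%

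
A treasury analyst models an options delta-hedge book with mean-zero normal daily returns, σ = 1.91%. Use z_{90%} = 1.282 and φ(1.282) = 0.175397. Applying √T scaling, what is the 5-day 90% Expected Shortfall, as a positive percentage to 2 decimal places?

σ_{5d} = 1.91% × √5 = 4.271%.
ES multiplier = φ(z)/(1−α) = 0.175397/0.1 = 1.754.
ES = 4.271% × 1.754 = 7.491%.

7.49%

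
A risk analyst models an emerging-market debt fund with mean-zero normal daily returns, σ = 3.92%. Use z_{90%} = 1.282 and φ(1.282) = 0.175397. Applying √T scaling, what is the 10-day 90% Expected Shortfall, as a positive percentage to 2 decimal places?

21.74%

σ_{10d} = 3.92% × √10 = 12.396%.
ES multiplier = φ(z)/(1−α) = 0.175397/0.1 = 1.754.
ES = 12.396% × 1.754 = 21.743%.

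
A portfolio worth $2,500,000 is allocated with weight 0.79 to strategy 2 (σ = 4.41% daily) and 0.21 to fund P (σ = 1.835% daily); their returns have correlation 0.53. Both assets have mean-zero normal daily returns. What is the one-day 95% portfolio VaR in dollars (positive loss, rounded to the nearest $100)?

$152,300

σ_p² = 0.79²·4.41² + 0.21²·1.835² + 2·0.53·0.79·0.21·4.41·1.835 = 13.7091 (%²).
σ_p = √13.7091 = 3.703%.
At 95%, z = 1.645.
VaR = 1.645 × 3.703% = 6.091%; on $2,500,000 that is $152,275.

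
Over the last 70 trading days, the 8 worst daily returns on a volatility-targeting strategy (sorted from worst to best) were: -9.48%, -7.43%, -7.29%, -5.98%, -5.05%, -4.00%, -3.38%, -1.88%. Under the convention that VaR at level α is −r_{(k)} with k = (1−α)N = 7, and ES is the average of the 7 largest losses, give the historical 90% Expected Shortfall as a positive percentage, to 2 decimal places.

The 7 worst returns sum to -42.61%.
ES = −(-42.61%) / 7 = 6.0871…% ≈ 6.09%.

6.09%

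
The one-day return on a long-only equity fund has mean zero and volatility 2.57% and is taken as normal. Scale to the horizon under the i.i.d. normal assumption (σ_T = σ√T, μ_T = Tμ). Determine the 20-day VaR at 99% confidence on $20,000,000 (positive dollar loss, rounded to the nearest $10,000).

At 99%, z = 2.326.
σ_{20d} = 2.57% × √20 = 11.493%.
VaR = 2.326 × 11.493% = 26.733%.
On $20,000,000: 0.26733 × $20,000,000 = $5,346,600.

$5,350,000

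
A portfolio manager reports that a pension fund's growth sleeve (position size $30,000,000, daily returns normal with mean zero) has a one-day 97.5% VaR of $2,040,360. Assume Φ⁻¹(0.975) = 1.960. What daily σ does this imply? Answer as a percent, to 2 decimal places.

VaR as a fraction: $2,040,360 / $30,000,000 = 6.801%.
σ = VaR / z = 6.801% / 1.960 = 3.470%.

3.47%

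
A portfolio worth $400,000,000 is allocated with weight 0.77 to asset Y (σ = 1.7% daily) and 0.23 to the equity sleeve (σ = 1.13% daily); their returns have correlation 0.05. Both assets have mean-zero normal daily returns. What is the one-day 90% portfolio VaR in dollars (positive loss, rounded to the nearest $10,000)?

$6,910,000

σ_p² = 0.77²·1.7² + 0.23²·1.13² + 2·0.05·0.77·0.23·1.7·1.13 = 1.8150 (%²).
σ_p = √1.8150 = 1.347%.
At 90%, z = 1.282.
VaR = 1.282 × 1.347% = 1.727%; on $400,000,000 that is $6,908,000.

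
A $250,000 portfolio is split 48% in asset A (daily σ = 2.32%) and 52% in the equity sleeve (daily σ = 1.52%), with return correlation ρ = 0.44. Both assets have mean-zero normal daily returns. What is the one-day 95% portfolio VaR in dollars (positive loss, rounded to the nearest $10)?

$6,680

σ_p² = 0.48²·2.32² + 0.52²·1.52² + 2·0.44·0.48·0.52·2.32·1.52 = 2.6394 (%²).
σ_p = √2.6394 = 1.625%.
At 95%, z = 1.645.
VaR = 1.645 × 1.625% = 2.673%; on $250,000 that is $6,682.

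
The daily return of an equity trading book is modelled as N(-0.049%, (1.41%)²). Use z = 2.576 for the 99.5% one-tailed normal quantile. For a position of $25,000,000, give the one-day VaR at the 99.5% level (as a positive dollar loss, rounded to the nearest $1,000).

VaR = −μ + z·σ = −(-0.049%) + 2.576 × 1.41% = 3.681%.
On $25,000,000: 0.03681 × $25,000,000 = $920,250.

$920,000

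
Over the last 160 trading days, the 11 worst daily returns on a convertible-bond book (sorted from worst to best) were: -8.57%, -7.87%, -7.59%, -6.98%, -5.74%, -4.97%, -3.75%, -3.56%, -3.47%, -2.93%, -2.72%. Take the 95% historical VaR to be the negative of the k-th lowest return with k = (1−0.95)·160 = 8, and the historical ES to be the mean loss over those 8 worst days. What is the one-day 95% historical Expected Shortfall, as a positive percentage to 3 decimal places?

The 8 worst returns sum to -49.03%.
ES = −(-49.03%) / 8 = 6.12875% ≈ 6.129%.

6.129%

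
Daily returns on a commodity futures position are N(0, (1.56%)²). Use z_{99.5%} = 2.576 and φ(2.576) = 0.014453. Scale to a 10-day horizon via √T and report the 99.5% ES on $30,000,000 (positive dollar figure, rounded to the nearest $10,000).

σ_{10d} = 1.56% × √10 = 4.933%.
ES multiplier = φ(z)/(1−α) = 0.014453/0.005 = 2.891.
ES = 4.933% × 2.891 = 14.261%; on $30,000,000: $4,278,300.

$4,280,000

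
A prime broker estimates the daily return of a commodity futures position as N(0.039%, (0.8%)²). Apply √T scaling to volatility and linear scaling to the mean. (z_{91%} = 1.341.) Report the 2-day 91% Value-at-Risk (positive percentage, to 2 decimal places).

σ_{2d} = 0.8% × √2 = 1.131%; μ_{2d} = 2 × 0.039% = 0.078%.
VaR = −(0.078%) + 1.341 × 1.131% = 1.439%.

1.44%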